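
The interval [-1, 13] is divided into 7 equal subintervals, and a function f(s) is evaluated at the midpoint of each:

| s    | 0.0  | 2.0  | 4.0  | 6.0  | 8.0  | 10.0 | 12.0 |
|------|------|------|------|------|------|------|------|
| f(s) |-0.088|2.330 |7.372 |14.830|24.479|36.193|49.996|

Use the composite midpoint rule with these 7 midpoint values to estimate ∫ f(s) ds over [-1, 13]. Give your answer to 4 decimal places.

270.2240

h = 2, n = 7.
h·[y(m₁) + y(m₂) + y(m₃) + y(m₄) + y(m₅) + y(m₆) + y(m₇)] = 2·(135.112) = 270.2240.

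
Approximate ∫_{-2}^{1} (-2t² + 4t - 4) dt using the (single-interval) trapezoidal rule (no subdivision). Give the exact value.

-33

T = (b−a)/2 · [f(-2) + f(1)] = 1.5·[(-20) + (-2)] = -33.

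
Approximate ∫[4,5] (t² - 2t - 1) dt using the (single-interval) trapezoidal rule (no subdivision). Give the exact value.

10.5

T = (b−a)/2 · [f(4) + f(5)] = 0.5·[7 + 14] = 10.5.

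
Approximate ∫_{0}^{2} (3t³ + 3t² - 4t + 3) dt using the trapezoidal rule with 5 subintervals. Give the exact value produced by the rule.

18.64

h = (2 − 0)/5 = 0.4.
Nodes t₀,…,t₅ = 0, 0.4, 0.8, 1.2, 1.6, 2.
f(t) = 3t³ + 3t² - 4t + 3: f₀=3, f₁=2.072, f₂=3.256, f₃=7.704, f₄=16.568, f₅=31.
(h/2)·[f₀ + 2f₁ + 2f₂ + 2f₃ + 2f₄ + f₅] = 0.2·(93.2) = 18.64.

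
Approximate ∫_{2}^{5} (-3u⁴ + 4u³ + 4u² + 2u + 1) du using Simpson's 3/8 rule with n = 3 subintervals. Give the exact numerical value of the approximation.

h = (5 − 2)/3 = 1.
Nodes u₀,…,u₃ = 2, 3, 4, 5.
f(u) = -3u⁴ + 4u³ + 4u² + 2u + 1: f₀=5, f₁=-92, f₂=-439, f₃=-1264.
(3h/8)·[f₀ + 3f₁ + 3f₂ + f₃] = 0.375·(-2852) = -1069.5.

-1069.5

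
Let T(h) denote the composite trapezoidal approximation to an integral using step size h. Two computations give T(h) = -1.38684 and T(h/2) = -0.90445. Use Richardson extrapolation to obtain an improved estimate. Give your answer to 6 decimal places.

-0.743653

R = (4·T(h/2) − T(h)) / 3 = (4·(-0.90445) − (-1.38684))/3 = (-2.23096)/3 = -0.743653.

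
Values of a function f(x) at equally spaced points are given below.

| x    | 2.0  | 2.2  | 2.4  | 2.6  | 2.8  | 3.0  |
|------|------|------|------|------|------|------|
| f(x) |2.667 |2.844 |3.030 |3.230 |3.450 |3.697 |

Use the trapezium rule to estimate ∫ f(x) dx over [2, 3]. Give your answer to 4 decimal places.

3.1472

h = 0.2, n = 5.
(h/2)·[y₀ + 2y₁ + 2y₂ + 2y₃ + 2y₄ + y₅] = 0.1·(31.472) = 3.1472.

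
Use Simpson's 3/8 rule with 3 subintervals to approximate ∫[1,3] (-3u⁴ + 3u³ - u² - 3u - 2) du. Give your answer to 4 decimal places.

-110.2222

h = (3 − 1)/3 = 0.666667.
Nodes u₀,…,u₃ = 1, 1.666667, 2.333333, 3.
f(u) = -3u⁴ + 3u³ - u² - 3u - 2: f₀=-6, f₁=-19.037037, f₂=-65.259259, f₃=-182.
(3h/8)·[f₀ + 3f₁ + 3f₂ + f₃] = 0.25·(-440.888889) = -110.2222.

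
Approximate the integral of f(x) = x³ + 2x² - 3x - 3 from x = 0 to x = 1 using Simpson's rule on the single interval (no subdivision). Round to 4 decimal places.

-3.5833

S = (b−a)/6 · [f(0) + 4f(0.5) + f(1)] = 0.166667·[(-3) + 4·(-3.875) + (-3)] = -3.5833.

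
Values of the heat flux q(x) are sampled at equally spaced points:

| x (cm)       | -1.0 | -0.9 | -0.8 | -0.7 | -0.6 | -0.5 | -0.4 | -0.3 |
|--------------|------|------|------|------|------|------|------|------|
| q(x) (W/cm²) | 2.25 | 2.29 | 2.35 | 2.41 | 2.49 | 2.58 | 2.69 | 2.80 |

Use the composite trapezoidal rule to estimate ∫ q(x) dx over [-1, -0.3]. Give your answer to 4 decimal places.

1.7335

h = 0.1, n = 7.
(h/2)·[y₀ + 2y₁ + 2y₂ + 2y₃ + 2y₄ + 2y₅ + 2y₆ + y₇] = 0.05·(34.67) = 1.7335.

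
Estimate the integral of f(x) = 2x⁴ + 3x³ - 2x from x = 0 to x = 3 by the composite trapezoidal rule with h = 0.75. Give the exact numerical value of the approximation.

h = (3 − 0)/4 = 0.75.
Nodes x₀,…,x₄ = 0, 0.75, 1.5, 2.25, 3.
f(x) = 2x⁴ + 3x³ - 2x: f₀=0, f₁=0.3984375, f₂=17.25, f₃=80.9296875, f₄=237.
(h/2)·[f₀ + 2f₁ + 2f₂ + 2f₃ + f₄] = 0.375·(434.15625) = 162.80859375.

162.80859375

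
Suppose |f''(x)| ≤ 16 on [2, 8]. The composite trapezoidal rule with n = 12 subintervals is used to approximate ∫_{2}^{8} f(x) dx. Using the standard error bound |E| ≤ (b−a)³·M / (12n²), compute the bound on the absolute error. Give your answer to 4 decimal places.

2.0000

|E| ≤ (6)³·16 / (12·12²) = 3456/1728 = 2.0000.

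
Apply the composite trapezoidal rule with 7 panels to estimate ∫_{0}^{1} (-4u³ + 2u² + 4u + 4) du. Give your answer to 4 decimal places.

h = (1 − 0)/7 = 0.142857.
Nodes u₀,…,u₇ = 0, 0.142857, 0.285714, 0.428571, 0.571429, 0.714286, 0.857143, 1.
f(u) = -4u³ + 2u² + 4u + 4: f₀=4, f₁=4.600583, f₂=5.212828, f₃=5.766764, f₄=6.192420, f₅=6.419825, f₆=6.379009, f₇=6.
(h/2)·[f₀ + 2f₁ + 2f₂ + 2f₃ + 2f₄ + 2f₅ + 2f₆ + f₇] = 0.071429·(79.142857) = 5.6531.

5.6531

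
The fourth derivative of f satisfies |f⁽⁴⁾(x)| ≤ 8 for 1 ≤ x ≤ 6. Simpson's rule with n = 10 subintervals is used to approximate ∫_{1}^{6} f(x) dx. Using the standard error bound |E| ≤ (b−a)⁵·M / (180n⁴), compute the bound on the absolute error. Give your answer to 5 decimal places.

|E| ≤ (5)⁵·8 / (180·10⁴) = 25000/1800000 = 0.01389.

0.01389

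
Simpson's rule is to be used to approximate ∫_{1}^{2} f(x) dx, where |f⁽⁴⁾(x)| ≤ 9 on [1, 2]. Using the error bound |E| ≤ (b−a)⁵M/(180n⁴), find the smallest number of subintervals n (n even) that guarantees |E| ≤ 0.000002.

14

Need 9/(180n⁴) ≤ 0.000002.
n⁴ ≥ 9/(180·0.000002) = 25000 ⇒ n ≥ 12.5743, so the smallest even n is 14. (n must be even for Simpson's rule.)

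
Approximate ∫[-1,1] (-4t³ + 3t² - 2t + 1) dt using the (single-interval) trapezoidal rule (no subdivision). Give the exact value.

T = (b−a)/2 · [f(-1) + f(1)] = 1·[10 + (-2)] = 8.

8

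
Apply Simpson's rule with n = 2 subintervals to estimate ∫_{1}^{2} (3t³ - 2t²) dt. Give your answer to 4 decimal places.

6.5833

h = (2 − 1)/2 = 0.5.
Nodes t₀,…,t₂ = 1, 1.5, 2.
f(t) = 3t³ - 2t²: f₀=1, f₁=5.625, f₂=16.
(h/3)·[f₀ + 4f₁ + f₂] = 0.166667·(39.5) = 6.5833.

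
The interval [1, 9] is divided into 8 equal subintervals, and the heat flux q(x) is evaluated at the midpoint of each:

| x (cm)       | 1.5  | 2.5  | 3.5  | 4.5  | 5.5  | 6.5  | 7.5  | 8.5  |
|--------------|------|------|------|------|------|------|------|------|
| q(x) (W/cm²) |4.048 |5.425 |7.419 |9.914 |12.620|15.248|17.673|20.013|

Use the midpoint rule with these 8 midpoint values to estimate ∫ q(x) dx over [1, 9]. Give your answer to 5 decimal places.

92.36000

h = 1, n = 8.
h·[y(m₁) + y(m₂) + y(m₃) + y(m₄) + y(m₅) + y(m₆) + y(m₇) + y(m₈)] = 1·(92.360) = 92.36000.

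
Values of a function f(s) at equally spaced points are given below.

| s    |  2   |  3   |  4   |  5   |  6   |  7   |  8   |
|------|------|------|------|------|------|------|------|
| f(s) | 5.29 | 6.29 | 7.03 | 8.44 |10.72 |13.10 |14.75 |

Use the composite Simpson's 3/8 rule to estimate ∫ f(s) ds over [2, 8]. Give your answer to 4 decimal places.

55.6275

h = 1, n = 6.
(3h/8)·[y₀ + 3y₁ + 3y₂ + 2y₃ + 3y₄ + 3y₅ + y₆] = 0.375·(148.34) = 55.6275.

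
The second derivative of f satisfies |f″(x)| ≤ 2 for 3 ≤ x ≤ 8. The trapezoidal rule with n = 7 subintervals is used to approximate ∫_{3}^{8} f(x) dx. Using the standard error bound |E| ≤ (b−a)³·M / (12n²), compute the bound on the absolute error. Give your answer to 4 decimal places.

0.4252

|E| ≤ (5)³·2 / (12·7²) = 250/588 = 0.4252.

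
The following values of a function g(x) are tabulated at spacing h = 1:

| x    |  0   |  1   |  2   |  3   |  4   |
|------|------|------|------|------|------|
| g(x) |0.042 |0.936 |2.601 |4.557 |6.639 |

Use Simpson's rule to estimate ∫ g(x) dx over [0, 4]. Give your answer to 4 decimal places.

h = 1, n = 4.
(h/3)·[y₀ + 4y₁ + 2y₂ + 4y₃ + y₄] = 0.333333·(33.855) = 11.2850.

11.2850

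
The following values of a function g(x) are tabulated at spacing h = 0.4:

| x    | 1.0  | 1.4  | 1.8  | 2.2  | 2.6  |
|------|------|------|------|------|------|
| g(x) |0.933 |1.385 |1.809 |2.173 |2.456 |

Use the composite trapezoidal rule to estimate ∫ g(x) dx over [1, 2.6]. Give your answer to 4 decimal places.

h = 0.4, n = 4.
(h/2)·[y₀ + 2y₁ + 2y₂ + 2y₃ + y₄] = 0.2·(14.123) = 2.8246.

2.8246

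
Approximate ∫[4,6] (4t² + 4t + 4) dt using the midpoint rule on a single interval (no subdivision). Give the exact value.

M = (b−a)·f(5) = 2·(124) = 248.

248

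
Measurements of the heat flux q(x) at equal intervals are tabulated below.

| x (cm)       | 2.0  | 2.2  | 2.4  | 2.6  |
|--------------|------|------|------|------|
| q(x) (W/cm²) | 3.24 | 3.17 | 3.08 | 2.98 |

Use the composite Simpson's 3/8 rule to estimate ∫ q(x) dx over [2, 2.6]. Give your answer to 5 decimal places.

h = 0.2, n = 3.
(3h/8)·[y₀ + 3y₁ + 3y₂ + y₃] = 0.075·(24.97) = 1.87275.

1.87275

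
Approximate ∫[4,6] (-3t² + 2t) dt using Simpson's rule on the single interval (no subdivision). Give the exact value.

S = (b−a)/6 · [f(4) + 4f(5) + f(6)] = 0.333333·[(-40) + 4·(-65) + (-96)] = -132.

-132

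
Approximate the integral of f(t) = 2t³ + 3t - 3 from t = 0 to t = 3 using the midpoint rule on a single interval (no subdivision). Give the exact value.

24.75

M = (b−a)·f(1.5) = 3·(8.25) = 24.75.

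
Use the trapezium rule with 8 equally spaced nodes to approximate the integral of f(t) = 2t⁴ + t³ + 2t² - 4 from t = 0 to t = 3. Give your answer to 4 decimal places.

127.3463

h = (3 − 0)/7 = 0.428571.
Nodes t₀,…,t₇ = 0, 0.428571, 0.857143, 1.285714, 1.714286, 2.142857, 2.571429, 3.
f(t) = 2t⁴ + t³ + 2t² - 4: f₀=-4, f₁=-3.486464, f₂=-0.821324, f₃=6.896710, f₄=24.188255, f₅=57.193253, f₆=113.670970, f₇=203.
(h/2)·[f₀ + 2f₁ + 2f₂ + 2f₃ + 2f₄ + 2f₅ + 2f₆ + f₇] = 0.214286·(594.282799) = 127.3463.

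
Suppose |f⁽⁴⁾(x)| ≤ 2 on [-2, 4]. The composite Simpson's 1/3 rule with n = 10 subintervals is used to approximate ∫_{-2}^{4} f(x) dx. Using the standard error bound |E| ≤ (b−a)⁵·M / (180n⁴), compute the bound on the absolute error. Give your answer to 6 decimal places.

|E| ≤ (6)⁵·2 / (180·10⁴) = 15552/1800000 = 0.008640.

0.008640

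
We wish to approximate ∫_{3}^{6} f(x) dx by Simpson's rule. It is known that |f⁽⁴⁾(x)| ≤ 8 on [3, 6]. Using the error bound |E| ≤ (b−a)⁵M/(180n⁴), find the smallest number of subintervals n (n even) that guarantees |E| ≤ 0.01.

6

Need 1944/(180n⁴) ≤ 0.01.
n⁴ ≥ 1944/(180·0.01) = 1080 ⇒ n ≥ 5.7327, so the smallest even n is 6. (n must be even for Simpson's rule.)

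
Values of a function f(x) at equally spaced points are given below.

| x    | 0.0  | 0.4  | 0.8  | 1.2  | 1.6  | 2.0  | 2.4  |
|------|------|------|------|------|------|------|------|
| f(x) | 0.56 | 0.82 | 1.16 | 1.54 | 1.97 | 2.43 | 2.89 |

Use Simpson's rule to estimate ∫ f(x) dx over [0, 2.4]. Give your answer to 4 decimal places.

h = 0.4, n = 6.
(h/3)·[y₀ + 4y₁ + 2y₂ + 4y₃ + 2y₄ + 4y₅ + y₆] = 0.133333·(28.87) = 3.8493.

3.8493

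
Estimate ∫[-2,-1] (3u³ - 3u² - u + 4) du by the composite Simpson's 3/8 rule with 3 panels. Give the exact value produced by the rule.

-12.75

h = (-1 − (-2))/3 = 0.333333.
Nodes u₀,…,u₃ = -2, -1.666667, -1.333333, -1.
f(u) = 3u³ - 3u² - u + 4: f₀=-30, f₁=-16.555556, f₂=-7.111111, f₃=-1.
(3h/8)·[f₀ + 3f₁ + 3f₂ + f₃] = 0.125·(-102) = -12.75.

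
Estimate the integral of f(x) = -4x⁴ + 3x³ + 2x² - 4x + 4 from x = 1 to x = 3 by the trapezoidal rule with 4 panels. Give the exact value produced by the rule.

-131.25

h = (3 − 1)/4 = 0.5.
Nodes x₀,…,x₄ = 1, 1.5, 2, 2.5, 3.
f(x) = -4x⁴ + 3x³ + 2x² - 4x + 4: f₀=1, f₁=-7.625, f₂=-36, f₃=-102.875, f₄=-233.
(h/2)·[f₀ + 2f₁ + 2f₂ + 2f₃ + f₄] = 0.25·(-525) = -131.25.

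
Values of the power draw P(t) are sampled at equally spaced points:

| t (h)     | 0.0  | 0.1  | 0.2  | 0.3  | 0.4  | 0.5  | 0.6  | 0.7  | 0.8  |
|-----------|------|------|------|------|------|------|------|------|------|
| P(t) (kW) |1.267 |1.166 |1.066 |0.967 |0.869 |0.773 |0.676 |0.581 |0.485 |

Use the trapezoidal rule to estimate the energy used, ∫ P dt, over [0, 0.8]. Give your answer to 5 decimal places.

h = 0.1, n = 8.
(h/2)·[y₀ + 2y₁ + 2y₂ + 2y₃ + 2y₄ + 2y₅ + 2y₆ + 2y₇ + y₈] = 0.05·(13.948) = 0.69740.

0.69740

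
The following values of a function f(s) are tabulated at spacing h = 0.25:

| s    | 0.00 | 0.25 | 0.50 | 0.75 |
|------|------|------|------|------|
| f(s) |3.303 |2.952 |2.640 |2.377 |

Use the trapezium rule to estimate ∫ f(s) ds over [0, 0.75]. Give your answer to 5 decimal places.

h = 0.25, n = 3.
(h/2)·[y₀ + 2y₁ + 2y₂ + y₃] = 0.125·(16.864) = 2.10800.

2.10800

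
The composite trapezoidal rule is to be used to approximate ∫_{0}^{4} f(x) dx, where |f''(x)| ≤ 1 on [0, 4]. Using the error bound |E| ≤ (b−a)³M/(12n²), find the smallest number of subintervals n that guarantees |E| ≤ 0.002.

Need 64/(12n²) ≤ 0.002.
n² ≥ 64/(12·0.002) = 2666.67 ⇒ n ≥ 51.6398, so the smallest n is 52.

52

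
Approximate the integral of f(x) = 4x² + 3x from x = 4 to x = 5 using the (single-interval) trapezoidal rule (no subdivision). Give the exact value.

95.5

T = (b−a)/2 · [f(4) + f(5)] = 0.5·[76 + 115] = 95.5.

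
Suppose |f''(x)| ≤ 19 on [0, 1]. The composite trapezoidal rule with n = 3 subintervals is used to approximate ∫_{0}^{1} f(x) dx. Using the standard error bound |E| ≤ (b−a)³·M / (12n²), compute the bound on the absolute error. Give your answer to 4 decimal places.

|E| ≤ (1)³·19 / (12·3²) = 19/108 = 0.1759.

0.1759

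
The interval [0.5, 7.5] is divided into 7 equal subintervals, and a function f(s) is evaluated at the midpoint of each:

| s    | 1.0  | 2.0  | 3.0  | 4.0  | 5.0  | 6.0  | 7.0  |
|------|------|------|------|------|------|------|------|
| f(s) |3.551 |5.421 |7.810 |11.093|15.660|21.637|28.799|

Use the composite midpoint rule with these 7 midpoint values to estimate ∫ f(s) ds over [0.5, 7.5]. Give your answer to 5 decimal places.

93.97100

h = 1, n = 7.
h·[y(m₁) + y(m₂) + y(m₃) + y(m₄) + y(m₅) + y(m₆) + y(m₇)] = 1·(93.971) = 93.97100.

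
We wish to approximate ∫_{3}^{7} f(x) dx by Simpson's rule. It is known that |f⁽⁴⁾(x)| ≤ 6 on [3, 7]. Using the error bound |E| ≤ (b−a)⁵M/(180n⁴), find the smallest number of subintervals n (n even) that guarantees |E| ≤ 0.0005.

Need 6144/(180n⁴) ≤ 0.0005.
n⁴ ≥ 6144/(180·0.0005) = 68266.7 ⇒ n ≥ 16.1641, so the smallest even n is 18. (n must be even for Simpson's rule.)

18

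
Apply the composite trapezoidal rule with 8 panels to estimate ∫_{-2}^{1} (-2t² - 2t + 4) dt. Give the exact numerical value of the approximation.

8.859375

h = (1 − (-2))/8 = 0.375.
Nodes t₀,…,t₈ = -2, -1.625, -1.25, -0.875, -0.5, -0.125, 0.25, 0.625, 1.
f(t) = -2t² - 2t + 4: f₀=0, f₁=1.96875, f₂=3.375, f₃=4.21875, f₄=4.5, f₅=4.21875, f₆=3.375, f₇=1.96875, f₈=0.
(h/2)·[f₀ + 2f₁ + 2f₂ + 2f₃ + 2f₄ + 2f₅ + 2f₆ + 2f₇ + f₈] = 0.1875·(47.25) = 8.859375.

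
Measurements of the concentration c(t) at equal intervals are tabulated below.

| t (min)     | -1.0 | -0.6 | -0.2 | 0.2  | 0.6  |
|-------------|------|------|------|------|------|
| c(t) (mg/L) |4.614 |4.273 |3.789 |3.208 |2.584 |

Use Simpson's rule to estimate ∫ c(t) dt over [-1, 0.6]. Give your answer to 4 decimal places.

5.9600

h = 0.4, n = 4.
(h/3)·[y₀ + 4y₁ + 2y₂ + 4y₃ + y₄] = 0.133333·(44.700) = 5.9600.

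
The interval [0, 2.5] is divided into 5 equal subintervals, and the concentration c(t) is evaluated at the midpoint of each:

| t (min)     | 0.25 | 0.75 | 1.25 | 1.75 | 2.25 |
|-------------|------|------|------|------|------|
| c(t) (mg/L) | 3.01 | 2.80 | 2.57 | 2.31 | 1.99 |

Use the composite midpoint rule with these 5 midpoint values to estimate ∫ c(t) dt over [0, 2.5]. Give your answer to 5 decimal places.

6.34000

h = 0.5, n = 5.
h·[y(m₁) + y(m₂) + y(m₃) + y(m₄) + y(m₅)] = 0.5·(12.68) = 6.34000.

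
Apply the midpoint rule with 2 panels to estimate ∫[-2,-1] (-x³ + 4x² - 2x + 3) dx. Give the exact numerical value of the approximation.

h = (-1 − (-2))/2 = 0.5.
Midpoints m₁,…,m₂ = -1.75, -1.25.
f(m₁)=24.109375, f(m₂)=13.703125.
h·[f(m₁) + f(m₂)] = 0.5·(37.8125) = 18.90625.

18.90625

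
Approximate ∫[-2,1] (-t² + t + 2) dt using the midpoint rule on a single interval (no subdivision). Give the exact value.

M = (b−a)·f(-0.5) = 3·(1.25) = 3.75.

3.75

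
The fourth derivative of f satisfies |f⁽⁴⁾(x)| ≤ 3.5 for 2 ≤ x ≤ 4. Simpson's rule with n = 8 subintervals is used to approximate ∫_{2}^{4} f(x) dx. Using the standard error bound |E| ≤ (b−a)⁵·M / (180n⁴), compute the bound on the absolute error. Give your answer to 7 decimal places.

|E| ≤ (2)⁵·3.5 / (180·8⁴) = 112/737280 = 0.0001519.

0.0001519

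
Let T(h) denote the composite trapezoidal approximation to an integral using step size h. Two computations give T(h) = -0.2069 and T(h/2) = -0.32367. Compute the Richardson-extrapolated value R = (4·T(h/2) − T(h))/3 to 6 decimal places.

-0.362593

R = (4·T(h/2) − T(h)) / 3 = (4·(-0.32367) − (-0.2069))/3 = (-1.08778)/3 = -0.362593.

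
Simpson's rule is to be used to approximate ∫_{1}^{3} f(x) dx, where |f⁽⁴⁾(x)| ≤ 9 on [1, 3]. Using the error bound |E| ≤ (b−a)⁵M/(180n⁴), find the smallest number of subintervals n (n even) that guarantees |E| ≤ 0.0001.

Need 288/(180n⁴) ≤ 0.0001.
n⁴ ≥ 288/(180·0.0001) = 16000 ⇒ n ≥ 11.2468, so the smallest even n is 12. (n must be even for Simpson's rule.)

12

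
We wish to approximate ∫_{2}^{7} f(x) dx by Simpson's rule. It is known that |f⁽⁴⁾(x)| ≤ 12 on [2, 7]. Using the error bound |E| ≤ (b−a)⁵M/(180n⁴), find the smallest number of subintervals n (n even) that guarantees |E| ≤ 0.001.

22

Need 37500/(180n⁴) ≤ 0.001.
n⁴ ≥ 37500/(180·0.001) = 208333 ⇒ n ≥ 21.3644, so the smallest even n is 22. (n must be even for Simpson's rule.)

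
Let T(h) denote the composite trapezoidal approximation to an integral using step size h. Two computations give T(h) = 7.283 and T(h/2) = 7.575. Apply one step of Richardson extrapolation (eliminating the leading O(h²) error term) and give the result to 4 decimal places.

R = (4·T(h/2) − T(h)) / 3 = (4·7.575 − 7.283)/3 = (23.017)/3 = 7.6723.

7.6723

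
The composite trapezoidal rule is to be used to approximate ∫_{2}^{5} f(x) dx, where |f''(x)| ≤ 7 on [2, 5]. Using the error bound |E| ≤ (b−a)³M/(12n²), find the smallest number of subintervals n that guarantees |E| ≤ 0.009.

Need 189/(12n²) ≤ 0.009.
n² ≥ 189/(12·0.009) = 1750 ⇒ n ≥ 41.8330, so the smallest n is 42.

42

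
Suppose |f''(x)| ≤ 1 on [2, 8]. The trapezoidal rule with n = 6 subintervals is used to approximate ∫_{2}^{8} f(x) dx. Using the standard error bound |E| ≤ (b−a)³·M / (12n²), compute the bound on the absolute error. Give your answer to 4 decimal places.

|E| ≤ (6)³·1 / (12·6²) = 216/432 = 0.5000.

0.5000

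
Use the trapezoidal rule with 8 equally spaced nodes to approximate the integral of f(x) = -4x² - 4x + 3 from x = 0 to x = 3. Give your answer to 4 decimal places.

-45.3673

h = (3 − 0)/7 = 0.428571.
Nodes x₀,…,x₇ = 0, 0.428571, 0.857143, 1.285714, 1.714286, 2.142857, 2.571429, 3.
f(x) = -4x² - 4x + 3: f₀=3, f₁=0.551020, f₂=-3.367347, f₃=-8.755102, f₄=-15.612245, f₅=-23.938776, f₆=-33.734694, f₇=-45.
(h/2)·[f₀ + 2f₁ + 2f₂ + 2f₃ + 2f₄ + 2f₅ + 2f₆ + f₇] = 0.214286·(-211.714286) = -45.3673.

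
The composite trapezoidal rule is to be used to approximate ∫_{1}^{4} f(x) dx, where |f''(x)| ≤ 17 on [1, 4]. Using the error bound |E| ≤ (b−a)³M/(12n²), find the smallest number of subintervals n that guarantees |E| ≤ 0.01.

Need 459/(12n²) ≤ 0.01.
n² ≥ 459/(12·0.01) = 3825 ⇒ n ≥ 61.8466, so the smallest n is 62.

62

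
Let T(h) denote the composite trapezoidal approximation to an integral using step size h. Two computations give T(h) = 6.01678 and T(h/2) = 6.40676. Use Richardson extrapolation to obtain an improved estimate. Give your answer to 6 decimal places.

R = (4·T(h/2) − T(h)) / 3 = (4·6.40676 − 6.01678)/3 = (19.61026)/3 = 6.536753.

6.536753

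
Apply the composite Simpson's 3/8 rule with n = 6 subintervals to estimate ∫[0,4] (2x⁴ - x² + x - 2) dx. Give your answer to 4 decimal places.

h = (4 − 0)/6 = 0.666667.
Nodes x₀,…,x₆ = 0, 0.666667, 1.333333, 2, 2.666667, 3.333333, 4.
f(x) = 2x⁴ - x² + x - 2: f₀=-2, f₁=-1.382716, f₂=3.876543, f₃=28, f₄=94.691358, f₅=237.135802, f₆=498.
(3h/8)·[f₀ + 3f₁ + 3f₂ + 2f₃ + 3f₄ + 3f₅ + f₆] = 0.25·(1554.962963) = 388.7407.

388.7407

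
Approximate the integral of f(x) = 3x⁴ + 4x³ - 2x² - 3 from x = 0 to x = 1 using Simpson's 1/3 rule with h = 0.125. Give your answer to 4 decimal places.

-2.0666

h = (1 − 0)/8 = 0.125.
Nodes x₀,…,x₈ = 0, 0.125, 0.25, 0.375, 0.5, 0.625, 0.75, 0.875, 1.
f(x) = 3x⁴ + 4x³ - 2x² - 3: f₀=-3, f₁=-3.022705078125, f₂=-3.05078125, f₃=-3.010986328125, f₄=-2.8125, f₅=-2.346923828125, f₆=-1.48828125, f₇=-0.093017578125, f₈=2.
(h/3)·[f₀ + 4f₁ + 2f₂ + 4f₃ + 2f₄ + 4f₅ + 2f₆ + 4f₇ + f₈] = 0.041667·(-49.59765625) = -2.0666.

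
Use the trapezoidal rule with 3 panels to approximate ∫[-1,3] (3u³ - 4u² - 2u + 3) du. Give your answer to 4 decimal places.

32.5926

h = (3 − (-1))/3 = 1.333333.
Nodes u₀,…,u₃ = -1, 0.333333, 1.666667, 3.
f(u) = 3u³ - 4u² - 2u + 3: f₀=-2, f₁=2, f₂=2.444444, f₃=42.
(h/2)·[f₀ + 2f₁ + 2f₂ + f₃] = 0.666667·(48.888889) = 32.5926.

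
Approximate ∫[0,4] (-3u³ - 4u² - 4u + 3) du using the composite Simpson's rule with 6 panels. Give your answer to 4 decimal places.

h = (4 − 0)/6 = 0.666667.
Nodes u₀,…,u₆ = 0, 0.666667, 1.333333, 2, 2.666667, 3.333333, 4.
f(u) = -3u³ - 4u² - 4u + 3: f₀=3, f₁=-2.333333, f₂=-16.555556, f₃=-45, f₄=-93, f₅=-165.888889, f₆=-269.
(h/3)·[f₀ + 4f₁ + 2f₂ + 4f₃ + 2f₄ + 4f₅ + f₆] = 0.222222·(-1338) = -297.3333.

-297.3333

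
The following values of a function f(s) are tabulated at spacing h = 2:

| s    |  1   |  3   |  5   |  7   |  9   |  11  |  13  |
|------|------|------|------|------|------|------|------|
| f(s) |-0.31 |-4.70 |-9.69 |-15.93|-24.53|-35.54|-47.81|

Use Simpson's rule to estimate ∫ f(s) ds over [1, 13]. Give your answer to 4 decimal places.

h = 2, n = 6.
(h/3)·[y₀ + 4y₁ + 2y₂ + 4y₃ + 2y₄ + 4y₅ + y₆] = 0.666667·(-341.24) = -227.4933.

-227.4933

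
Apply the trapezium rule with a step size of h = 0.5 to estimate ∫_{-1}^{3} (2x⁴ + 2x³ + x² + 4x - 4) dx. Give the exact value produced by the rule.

h = (3 − (-1))/8 = 0.5.
Nodes x₀,…,x₈ = -1, -0.5, 0, 0.5, 1, 1.5, 2, 2.5, 3.
f(x) = 2x⁴ + 2x³ + x² + 4x - 4: f₀=-7, f₁=-5.875, f₂=-4, f₃=-1.375, f₄=5, f₅=21.125, f₆=56, f₇=121.625, f₈=233.
(h/2)·[f₀ + 2f₁ + 2f₂ + 2f₃ + 2f₄ + 2f₅ + 2f₆ + 2f₇ + f₈] = 0.25·(611) = 152.75.

152.75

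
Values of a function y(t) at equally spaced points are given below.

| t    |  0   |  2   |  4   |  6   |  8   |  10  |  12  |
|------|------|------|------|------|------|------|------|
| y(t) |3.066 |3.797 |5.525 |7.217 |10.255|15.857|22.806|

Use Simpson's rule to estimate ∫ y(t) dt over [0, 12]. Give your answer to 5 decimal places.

109.94400

h = 2, n = 6.
(h/3)·[y₀ + 4y₁ + 2y₂ + 4y₃ + 2y₄ + 4y₅ + y₆] = 0.666667·(164.916) = 109.94400.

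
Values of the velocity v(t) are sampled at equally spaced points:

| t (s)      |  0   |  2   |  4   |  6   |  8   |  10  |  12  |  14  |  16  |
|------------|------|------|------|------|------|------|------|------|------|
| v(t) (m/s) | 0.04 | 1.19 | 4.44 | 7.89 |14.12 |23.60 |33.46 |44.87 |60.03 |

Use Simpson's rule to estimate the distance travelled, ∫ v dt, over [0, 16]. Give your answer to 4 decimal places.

h = 2, n = 8.
(h/3)·[y₀ + 4y₁ + 2y₂ + 4y₃ + 2y₄ + 4y₅ + 2y₆ + 4y₇ + y₈] = 0.666667·(474.31) = 316.2067.

316.2067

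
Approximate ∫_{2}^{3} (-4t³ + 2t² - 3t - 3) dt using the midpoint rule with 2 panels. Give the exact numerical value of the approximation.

h = (3 − 2)/2 = 0.5.
Midpoints m₁,…,m₂ = 2.25, 2.75.
f(m₁)=-45.1875, f(m₂)=-79.3125.
h·[f(m₁) + f(m₂)] = 0.5·(-124.5) = -62.25.

-62.25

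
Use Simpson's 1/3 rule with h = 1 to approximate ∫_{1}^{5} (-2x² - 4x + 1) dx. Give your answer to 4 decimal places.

-126.6667

h = (5 − 1)/4 = 1.
Nodes x₀,…,x₄ = 1, 2, 3, 4, 5.
f(x) = -2x² - 4x + 1: f₀=-5, f₁=-15, f₂=-29, f₃=-47, f₄=-69.
(h/3)·[f₀ + 4f₁ + 2f₂ + 4f₃ + f₄] = 0.333333·(-380) = -126.6667.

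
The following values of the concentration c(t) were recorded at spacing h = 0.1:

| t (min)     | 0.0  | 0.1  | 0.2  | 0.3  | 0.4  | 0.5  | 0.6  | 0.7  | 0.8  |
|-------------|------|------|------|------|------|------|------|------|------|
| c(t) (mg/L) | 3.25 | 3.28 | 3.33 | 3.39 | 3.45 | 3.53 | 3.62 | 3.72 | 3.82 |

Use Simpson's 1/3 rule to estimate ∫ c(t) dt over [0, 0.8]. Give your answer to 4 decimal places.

h = 0.1, n = 8.
(h/3)·[y₀ + 4y₁ + 2y₂ + 4y₃ + 2y₄ + 4y₅ + 2y₆ + 4y₇ + y₈] = 0.033333·(83.55) = 2.7850.

2.7850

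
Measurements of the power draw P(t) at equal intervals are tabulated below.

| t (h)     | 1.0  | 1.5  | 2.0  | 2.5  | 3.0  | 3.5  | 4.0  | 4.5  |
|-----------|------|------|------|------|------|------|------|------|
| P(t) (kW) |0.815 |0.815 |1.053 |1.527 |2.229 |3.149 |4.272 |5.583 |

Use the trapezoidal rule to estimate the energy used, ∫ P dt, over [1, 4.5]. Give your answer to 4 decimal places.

8.1220

h = 0.5, n = 7.
(h/2)·[y₀ + 2y₁ + 2y₂ + 2y₃ + 2y₄ + 2y₅ + 2y₆ + y₇] = 0.25·(32.488) = 8.1220.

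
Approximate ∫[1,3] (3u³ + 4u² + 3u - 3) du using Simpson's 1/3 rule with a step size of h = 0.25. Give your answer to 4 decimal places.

100.6667

h = (3 − 1)/8 = 0.25.
Nodes u₀,…,u₈ = 1, 1.25, 1.5, 1.75, 2, 2.25, 2.5, 2.75, 3.
f(u) = 3u³ + 4u² + 3u - 3: f₀=7, f₁=12.859375, f₂=20.625, f₃=30.578125, f₄=43, f₅=58.171875, f₆=76.375, f₇=97.890625, f₈=123.
(h/3)·[f₀ + 4f₁ + 2f₂ + 4f₃ + 2f₄ + 4f₅ + 2f₆ + 4f₇ + f₈] = 0.083333·(1208) = 100.6667.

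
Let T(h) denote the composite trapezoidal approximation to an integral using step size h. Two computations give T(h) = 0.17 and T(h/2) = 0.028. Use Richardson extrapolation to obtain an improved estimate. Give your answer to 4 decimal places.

-0.0193

R = (4·T(h/2) − T(h)) / 3 = (4·0.028 − 0.17)/3 = (-0.058)/3 = -0.0193.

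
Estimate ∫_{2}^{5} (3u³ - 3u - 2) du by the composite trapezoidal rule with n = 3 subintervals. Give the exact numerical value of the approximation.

435

h = (5 − 2)/3 = 1.
Nodes u₀,…,u₃ = 2, 3, 4, 5.
f(u) = 3u³ - 3u - 2: f₀=16, f₁=70, f₂=178, f₃=358.
(h/2)·[f₀ + 2f₁ + 2f₂ + f₃] = 0.5·(870) = 435.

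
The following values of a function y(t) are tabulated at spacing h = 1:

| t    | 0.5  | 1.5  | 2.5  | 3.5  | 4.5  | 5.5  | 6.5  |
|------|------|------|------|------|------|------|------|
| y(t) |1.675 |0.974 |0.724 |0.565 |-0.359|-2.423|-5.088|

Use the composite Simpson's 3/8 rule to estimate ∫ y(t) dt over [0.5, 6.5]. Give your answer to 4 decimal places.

h = 1, n = 6.
(3h/8)·[y₀ + 3y₁ + 3y₂ + 2y₃ + 3y₄ + 3y₅ + y₆] = 0.375·(-5.535) = -2.0756.

-2.0756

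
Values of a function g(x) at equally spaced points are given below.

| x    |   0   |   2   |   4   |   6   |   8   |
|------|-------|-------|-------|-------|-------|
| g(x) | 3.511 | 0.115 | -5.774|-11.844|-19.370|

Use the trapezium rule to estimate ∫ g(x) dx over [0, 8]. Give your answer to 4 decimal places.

h = 2, n = 4.
(h/2)·[y₀ + 2y₁ + 2y₂ + 2y₃ + y₄] = 1·(-50.865) = -50.8650.

-50.8650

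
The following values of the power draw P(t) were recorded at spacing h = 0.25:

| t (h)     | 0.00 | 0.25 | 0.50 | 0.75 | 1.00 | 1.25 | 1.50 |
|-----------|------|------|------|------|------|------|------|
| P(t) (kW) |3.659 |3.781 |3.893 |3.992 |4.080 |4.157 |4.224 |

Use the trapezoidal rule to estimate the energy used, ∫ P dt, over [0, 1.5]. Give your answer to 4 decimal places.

h = 0.25, n = 6.
(h/2)·[y₀ + 2y₁ + 2y₂ + 2y₃ + 2y₄ + 2y₅ + y₆] = 0.125·(47.689) = 5.9611.

5.9611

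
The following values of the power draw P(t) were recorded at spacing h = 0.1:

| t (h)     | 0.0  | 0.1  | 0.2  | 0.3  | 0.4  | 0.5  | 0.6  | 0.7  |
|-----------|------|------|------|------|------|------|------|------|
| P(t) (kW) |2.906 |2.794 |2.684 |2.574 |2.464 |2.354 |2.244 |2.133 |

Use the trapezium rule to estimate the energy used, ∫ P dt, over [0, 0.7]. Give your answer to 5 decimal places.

1.76335

h = 0.1, n = 7.
(h/2)·[y₀ + 2y₁ + 2y₂ + 2y₃ + 2y₄ + 2y₅ + 2y₆ + y₇] = 0.05·(35.267) = 1.76335.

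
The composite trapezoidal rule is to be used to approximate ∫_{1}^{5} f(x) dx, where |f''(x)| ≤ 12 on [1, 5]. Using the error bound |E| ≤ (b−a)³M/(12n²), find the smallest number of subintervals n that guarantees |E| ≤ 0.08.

Need 768/(12n²) ≤ 0.08.
n² ≥ 768/(12·0.08) = 800 ⇒ n ≥ 28.2843, so the smallest n is 29.

29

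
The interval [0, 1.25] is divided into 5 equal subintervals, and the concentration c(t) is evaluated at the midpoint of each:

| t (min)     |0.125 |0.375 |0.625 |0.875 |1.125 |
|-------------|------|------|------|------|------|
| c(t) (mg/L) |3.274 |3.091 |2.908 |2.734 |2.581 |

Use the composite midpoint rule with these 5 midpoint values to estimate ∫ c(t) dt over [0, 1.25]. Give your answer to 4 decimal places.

3.6470

h = 0.25, n = 5.
h·[y(m₁) + y(m₂) + y(m₃) + y(m₄) + y(m₅)] = 0.25·(14.588) = 3.6470.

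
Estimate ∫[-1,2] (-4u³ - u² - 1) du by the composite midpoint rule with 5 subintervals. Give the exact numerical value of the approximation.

-20.37

h = (2 − (-1))/5 = 0.6.
Midpoints m₁,…,m₅ = -0.7, -0.1, 0.5, 1.1, 1.7.
f(m₁)=-0.118, f(m₂)=-1.006, f(m₃)=-1.75, f(m₄)=-7.534, f(m₅)=-23.542.
h·[f(m₁) + f(m₂) + f(m₃) + f(m₄) + f(m₅)] = 0.6·(-33.95) = -20.37.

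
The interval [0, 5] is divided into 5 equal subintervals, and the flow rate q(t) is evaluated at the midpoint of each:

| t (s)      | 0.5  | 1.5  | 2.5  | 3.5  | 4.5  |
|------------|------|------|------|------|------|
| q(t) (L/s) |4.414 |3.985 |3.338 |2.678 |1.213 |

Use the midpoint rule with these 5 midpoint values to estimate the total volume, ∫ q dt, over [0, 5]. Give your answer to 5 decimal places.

h = 1, n = 5.
h·[y(m₁) + y(m₂) + y(m₃) + y(m₄) + y(m₅)] = 1·(15.628) = 15.62800.

15.62800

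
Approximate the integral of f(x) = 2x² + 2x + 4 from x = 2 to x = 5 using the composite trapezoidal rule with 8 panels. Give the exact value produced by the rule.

h = (5 − 2)/8 = 0.375.
Nodes x₀,…,x₈ = 2, 2.375, 2.75, 3.125, 3.5, 3.875, 4.25, 4.625, 5.
f(x) = 2x² + 2x + 4: f₀=16, f₁=20.03125, f₂=24.625, f₃=29.78125, f₄=35.5, f₅=41.78125, f₆=48.625, f₇=56.03125, f₈=64.
(h/2)·[f₀ + 2f₁ + 2f₂ + 2f₃ + 2f₄ + 2f₅ + 2f₆ + 2f₇ + f₈] = 0.1875·(592.75) = 111.140625.

111.140625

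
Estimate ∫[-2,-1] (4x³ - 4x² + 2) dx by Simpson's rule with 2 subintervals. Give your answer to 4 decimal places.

-22.3333

h = (-1 − (-2))/2 = 0.5.
Nodes x₀,…,x₂ = -2, -1.5, -1.
f(x) = 4x³ - 4x² + 2: f₀=-46, f₁=-20.5, f₂=-6.
(h/3)·[f₀ + 4f₁ + f₂] = 0.166667·(-134) = -22.3333.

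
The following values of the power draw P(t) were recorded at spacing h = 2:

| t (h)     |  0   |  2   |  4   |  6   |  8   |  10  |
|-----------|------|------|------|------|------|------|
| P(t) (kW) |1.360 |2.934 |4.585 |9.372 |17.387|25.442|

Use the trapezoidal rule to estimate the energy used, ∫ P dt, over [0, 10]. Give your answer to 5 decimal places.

95.35800

h = 2, n = 5.
(h/2)·[y₀ + 2y₁ + 2y₂ + 2y₃ + 2y₄ + y₅] = 1·(95.358) = 95.35800.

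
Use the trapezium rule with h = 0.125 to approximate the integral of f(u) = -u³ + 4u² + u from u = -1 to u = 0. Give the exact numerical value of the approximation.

1.09765625

h = (0 − (-1))/8 = 0.125.
Nodes u₀,…,u₈ = -1, -0.875, -0.75, -0.625, -0.5, -0.375, -0.25, -0.125, 0.
f(u) = -u³ + 4u² + u: f₀=4, f₁=2.857421875, f₂=1.921875, f₃=1.181640625, f₄=0.625, f₅=0.240234375, f₆=0.015625, f₇=-0.060546875, f₈=0.
(h/2)·[f₀ + 2f₁ + 2f₂ + 2f₃ + 2f₄ + 2f₅ + 2f₆ + 2f₇ + f₈] = 0.0625·(17.5625) = 1.09765625.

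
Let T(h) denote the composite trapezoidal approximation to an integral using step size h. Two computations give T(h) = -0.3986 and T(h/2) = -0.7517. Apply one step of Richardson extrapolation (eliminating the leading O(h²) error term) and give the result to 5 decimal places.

-0.86940

R = (4·T(h/2) − T(h)) / 3 = (4·(-0.7517) − (-0.3986))/3 = (-2.6082)/3 = -0.86940.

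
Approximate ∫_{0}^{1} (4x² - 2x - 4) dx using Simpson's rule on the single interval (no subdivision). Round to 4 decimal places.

S = (b−a)/6 · [f(0) + 4f(0.5) + f(1)] = 0.166667·[(-4) + 4·(-4) + (-2)] = -3.6667.

-3.6667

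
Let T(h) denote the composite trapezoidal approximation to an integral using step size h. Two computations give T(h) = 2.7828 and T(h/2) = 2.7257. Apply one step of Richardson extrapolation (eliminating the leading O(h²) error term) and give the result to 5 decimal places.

R = (4·T(h/2) − T(h)) / 3 = (4·2.7257 − 2.7828)/3 = (8.1200)/3 = 2.70667.

2.70667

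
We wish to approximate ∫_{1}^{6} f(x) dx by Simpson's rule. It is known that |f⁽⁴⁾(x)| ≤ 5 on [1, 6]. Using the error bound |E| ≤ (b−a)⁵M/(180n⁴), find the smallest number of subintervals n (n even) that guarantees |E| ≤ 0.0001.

32

Need 15625/(180n⁴) ≤ 0.0001.
n⁴ ≥ 15625/(180·0.0001) = 868056 ⇒ n ≥ 30.5237, so the smallest even n is 32. (n must be even for Simpson's rule.)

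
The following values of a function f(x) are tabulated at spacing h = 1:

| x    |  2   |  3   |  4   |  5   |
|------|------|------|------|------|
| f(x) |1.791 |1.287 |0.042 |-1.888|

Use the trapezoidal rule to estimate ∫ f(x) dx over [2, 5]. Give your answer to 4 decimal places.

1.2805

h = 1, n = 3.
(h/2)·[y₀ + 2y₁ + 2y₂ + y₃] = 0.5·(2.561) = 1.2805.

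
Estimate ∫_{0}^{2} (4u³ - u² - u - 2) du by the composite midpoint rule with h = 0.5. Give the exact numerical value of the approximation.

h = (2 − 0)/4 = 0.5.
Midpoints m₁,…,m₄ = 0.25, 0.75, 1.25, 1.75.
f(m₁)=-2.25, f(m₂)=-1.625, f(m₃)=3, f(m₄)=14.625.
h·[f(m₁) + f(m₂) + f(m₃) + f(m₄)] = 0.5·(13.75) = 6.875.

6.875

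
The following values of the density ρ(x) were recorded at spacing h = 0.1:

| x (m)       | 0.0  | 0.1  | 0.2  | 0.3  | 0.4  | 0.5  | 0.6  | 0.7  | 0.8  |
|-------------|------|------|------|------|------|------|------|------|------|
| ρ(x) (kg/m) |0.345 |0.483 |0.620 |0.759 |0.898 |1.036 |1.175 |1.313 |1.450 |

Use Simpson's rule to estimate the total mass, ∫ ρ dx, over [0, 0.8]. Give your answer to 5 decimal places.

h = 0.1, n = 8.
(h/3)·[y₀ + 4y₁ + 2y₂ + 4y₃ + 2y₄ + 4y₅ + 2y₆ + 4y₇ + y₈] = 0.033333·(21.545) = 0.71817.

0.71817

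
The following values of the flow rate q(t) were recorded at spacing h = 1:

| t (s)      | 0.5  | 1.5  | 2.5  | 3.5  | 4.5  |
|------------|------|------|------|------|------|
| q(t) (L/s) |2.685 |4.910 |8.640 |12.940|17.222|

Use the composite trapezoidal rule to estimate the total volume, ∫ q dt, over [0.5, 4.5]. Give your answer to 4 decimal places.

h = 1, n = 4.
(h/2)·[y₀ + 2y₁ + 2y₂ + 2y₃ + y₄] = 0.5·(72.887) = 36.4435.

36.4435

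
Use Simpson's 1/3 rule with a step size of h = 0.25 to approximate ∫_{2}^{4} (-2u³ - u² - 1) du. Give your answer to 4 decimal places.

-140.6667

h = (4 − 2)/8 = 0.25.
Nodes u₀,…,u₈ = 2, 2.25, 2.5, 2.75, 3, 3.25, 3.5, 3.75, 4.
f(u) = -2u³ - u² - 1: f₀=-21, f₁=-28.84375, f₂=-38.5, f₃=-50.15625, f₄=-64, f₅=-80.21875, f₆=-99, f₇=-120.53125, f₈=-145.
(h/3)·[f₀ + 4f₁ + 2f₂ + 4f₃ + 2f₄ + 4f₅ + 2f₆ + 4f₇ + f₈] = 0.083333·(-1688) = -140.6667.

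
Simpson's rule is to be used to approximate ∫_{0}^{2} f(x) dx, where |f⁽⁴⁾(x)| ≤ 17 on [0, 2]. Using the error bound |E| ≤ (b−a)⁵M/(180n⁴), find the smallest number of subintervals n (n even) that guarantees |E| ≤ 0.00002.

20

Need 544/(180n⁴) ≤ 0.00002.
n⁴ ≥ 544/(180·0.00002) = 151111 ⇒ n ≥ 19.7162, so the smallest even n is 20. (n must be even for Simpson's rule.)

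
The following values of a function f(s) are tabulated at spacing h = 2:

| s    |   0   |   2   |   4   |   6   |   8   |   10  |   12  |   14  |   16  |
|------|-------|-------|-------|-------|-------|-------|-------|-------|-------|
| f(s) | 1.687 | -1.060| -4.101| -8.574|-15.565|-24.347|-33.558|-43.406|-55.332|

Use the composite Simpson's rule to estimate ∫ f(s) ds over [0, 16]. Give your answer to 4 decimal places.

h = 2, n = 8.
(h/3)·[y₀ + 4y₁ + 2y₂ + 4y₃ + 2y₄ + 4y₅ + 2y₆ + 4y₇ + y₈] = 0.666667·(-469.641) = -313.0940.

-313.0940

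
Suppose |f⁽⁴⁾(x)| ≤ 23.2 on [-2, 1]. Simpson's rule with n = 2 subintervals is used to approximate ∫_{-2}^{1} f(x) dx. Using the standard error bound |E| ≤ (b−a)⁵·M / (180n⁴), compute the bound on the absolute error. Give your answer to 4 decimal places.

|E| ≤ (3)⁵·23.2 / (180·2⁴) = 5637.6/2880 = 1.9575.

1.9575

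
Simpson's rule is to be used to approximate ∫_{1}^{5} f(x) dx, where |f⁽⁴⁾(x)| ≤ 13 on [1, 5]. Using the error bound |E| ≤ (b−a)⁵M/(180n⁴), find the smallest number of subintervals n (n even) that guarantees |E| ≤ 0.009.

10

Need 13312/(180n⁴) ≤ 0.009.
n⁴ ≥ 13312/(180·0.009) = 8217.28 ⇒ n ≥ 9.5210, so the smallest even n is 10. (n must be even for Simpson's rule.)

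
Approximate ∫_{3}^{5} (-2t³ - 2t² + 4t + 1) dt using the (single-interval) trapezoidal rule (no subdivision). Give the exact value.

T = (b−a)/2 · [f(3) + f(5)] = 1·[(-59) + (-279)] = -338.

-338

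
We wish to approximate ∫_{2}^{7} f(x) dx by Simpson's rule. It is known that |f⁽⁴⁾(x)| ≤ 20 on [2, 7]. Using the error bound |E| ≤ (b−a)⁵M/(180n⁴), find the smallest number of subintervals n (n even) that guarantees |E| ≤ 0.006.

16

Need 62500/(180n⁴) ≤ 0.006.
n⁴ ≥ 62500/(180·0.006) = 57870.4 ⇒ n ≥ 15.5101, so the smallest even n is 16. (n must be even for Simpson's rule.)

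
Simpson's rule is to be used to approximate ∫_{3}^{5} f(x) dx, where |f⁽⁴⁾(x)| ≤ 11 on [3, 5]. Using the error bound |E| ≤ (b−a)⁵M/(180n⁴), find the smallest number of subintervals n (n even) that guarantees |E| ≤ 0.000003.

Need 352/(180n⁴) ≤ 0.000003.
n⁴ ≥ 352/(180·0.000003) = 651852 ⇒ n ≥ 28.4143, so the smallest even n is 30. (n must be even for Simpson's rule.)

30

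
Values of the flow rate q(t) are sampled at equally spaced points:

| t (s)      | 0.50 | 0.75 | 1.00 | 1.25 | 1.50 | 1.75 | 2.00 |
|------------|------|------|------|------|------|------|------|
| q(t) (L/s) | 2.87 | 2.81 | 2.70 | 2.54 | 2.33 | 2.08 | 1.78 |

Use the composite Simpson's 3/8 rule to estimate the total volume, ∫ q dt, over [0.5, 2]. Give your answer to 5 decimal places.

h = 0.25, n = 6.
(3h/8)·[y₀ + 3y₁ + 3y₂ + 2y₃ + 3y₄ + 3y₅ + y₆] = 0.09375·(39.49) = 3.70219.

3.70219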